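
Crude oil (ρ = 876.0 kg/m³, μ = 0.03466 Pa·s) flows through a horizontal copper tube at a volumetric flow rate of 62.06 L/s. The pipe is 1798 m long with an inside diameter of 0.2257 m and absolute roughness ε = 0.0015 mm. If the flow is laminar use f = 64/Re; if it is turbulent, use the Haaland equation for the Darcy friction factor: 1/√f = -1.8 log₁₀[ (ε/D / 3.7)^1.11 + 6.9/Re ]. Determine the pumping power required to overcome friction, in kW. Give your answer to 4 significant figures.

P ≈ 16.65 kW

Q = 62.06 L/s = 62.06/1000 = 0.06206 m³/s.
Cross-sectional area A = πD²/4 = π(0.2257)²/4 = 0.04001 m²; mean velocity V = Q/A = 0.06206/0.04001 = 1.551 m/s.
Reynolds number Re = ρVD/μ = 876 · 1.551 · 0.2257 / 0.0347 = 8848.
Re > 4000 → turbulent. Relative roughness ε/D = 1.5e-06/0.2257 = 6.65e-06. Haaland: 1/√f = -1.8 log₁₀[(6.65e-06/3.7)^1.11 + 6.9/8848] = -1.8 log₁₀[4.19e-07 + 0.00078] = 5.594, so f = 0.03196.
Darcy-Weisbach: ΔP = f(L/D)(ρV²/2) = 0.03196·(1798/0.2257)·(876·1.551²/2) = 0.03196·7966·1054 = 2.683e+05 Pa.
Pumping power P = QΔP = 0.06206·2.683e+05 = 16650 W = 16.65 kW.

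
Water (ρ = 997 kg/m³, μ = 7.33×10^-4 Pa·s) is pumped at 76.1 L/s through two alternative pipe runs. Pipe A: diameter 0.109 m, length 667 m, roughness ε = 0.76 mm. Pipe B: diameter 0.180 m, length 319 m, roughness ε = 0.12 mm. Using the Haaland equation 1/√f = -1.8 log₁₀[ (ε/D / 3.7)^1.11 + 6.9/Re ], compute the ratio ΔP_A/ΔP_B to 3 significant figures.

ΔP_A/ΔP_B ≈ 47.3

Pipe A: V = Q/A = 0.0761/0.009331 = 8.155 m/s; Re = 1.209e+06; ε/D = 0.00697; Haaland → f = 0.0338; ΔP_A = f(L/D)(ρV²/2) = 6.857e+06 Pa.
Pipe B: V = Q/A = 0.0761/0.02545 = 2.991 m/s; Re = 7.322e+05; ε/D = 0.000667; Haaland → f = 0.01835; ΔP_B = f(L/D)(ρV²/2) = 1.45e+05 Pa.
ΔP_A/ΔP_B = 6.857e+06/1.45e+05 = 47.3.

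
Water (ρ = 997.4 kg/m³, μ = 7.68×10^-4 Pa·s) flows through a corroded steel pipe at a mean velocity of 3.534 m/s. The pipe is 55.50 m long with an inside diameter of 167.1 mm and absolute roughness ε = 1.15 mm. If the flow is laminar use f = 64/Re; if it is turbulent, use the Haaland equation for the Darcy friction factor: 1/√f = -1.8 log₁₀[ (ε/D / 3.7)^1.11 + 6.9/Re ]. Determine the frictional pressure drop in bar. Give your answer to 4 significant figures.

ΔP ≈ 0.6970 bar

Reynolds number Re = ρVD/μ = 997.4 · 3.534 · 0.1671 / 0.000768 = 7.669e+05.
Re > 4000 → turbulent. Relative roughness ε/D = 0.00115/0.1671 = 0.00688. Haaland: 1/√f = -1.8 log₁₀[(0.00688/3.7)^1.11 + 6.9/7.669e+05] = -1.8 log₁₀[0.000931 + 9e-06] = 5.448, so f = 0.03369.
Darcy-Weisbach: ΔP = f(L/D)(ρV²/2) = 0.03369·(55.5/0.1671)·(997.4·3.534²/2) = 0.03369·332.1·6228 = 6.97e+04 Pa.
ΔP = 6.97e+04 Pa = 0.6970 bar.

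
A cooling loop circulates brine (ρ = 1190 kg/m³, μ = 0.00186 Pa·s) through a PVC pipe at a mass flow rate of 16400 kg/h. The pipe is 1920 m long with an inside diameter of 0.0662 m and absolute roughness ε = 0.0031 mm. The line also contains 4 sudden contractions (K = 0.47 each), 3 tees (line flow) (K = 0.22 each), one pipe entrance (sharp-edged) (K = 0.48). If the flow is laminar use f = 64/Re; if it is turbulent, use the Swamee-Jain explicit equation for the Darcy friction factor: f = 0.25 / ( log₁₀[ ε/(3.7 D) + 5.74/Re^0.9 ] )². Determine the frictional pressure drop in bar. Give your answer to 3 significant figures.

ṁ = 16400 kg/h = 16400/3600 = 4.556 kg/s.
A = πD²/4 = π(0.0662)²/4 = 0.003442 m²; mean velocity V = ṁ/(ρA) = 4.556/(1190 · 0.003442) = 1.112 m/s.
Reynolds number Re = ρVD/μ = 1190 · 1.112 · 0.0662 / 0.00186 = 4.711e+04.
Re > 4000 → turbulent. Relative roughness ε/D = 3.1e-06/0.0662 = 4.68e-05. Swamee-Jain: f = 0.25/(log₁₀[4.68e-05/3.7 + 5.74/4.711e+04^0.9])² = 0.25/(log₁₀[1.27e-05 + 0.000357])² = 0.25/(-3.432)² = 0.02123.
Total minor-loss coefficient ΣK = 4·0.47 + 3·0.22 + 1·0.48 = 3.02.
ΔP = [f·L/D + ΣK]·(ρV²/2) = [0.02123·1920/0.0662 + 3.02]·(1190·1.112²/2) = [615.7 + 3.02]·736 = 4.554e+05 Pa.
ΔP = 4.554e+05 Pa = 4.55 bar.

ΔP ≈ 4.55 bar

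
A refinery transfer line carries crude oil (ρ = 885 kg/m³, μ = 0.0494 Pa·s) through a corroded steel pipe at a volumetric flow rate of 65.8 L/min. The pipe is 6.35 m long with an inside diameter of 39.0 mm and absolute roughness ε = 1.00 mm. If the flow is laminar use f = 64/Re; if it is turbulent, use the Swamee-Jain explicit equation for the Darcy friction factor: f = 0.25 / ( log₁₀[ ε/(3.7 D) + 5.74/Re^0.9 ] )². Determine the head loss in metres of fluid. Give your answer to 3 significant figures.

h_f ≈ 0.698 m

Q = 65.8 L/min = 65.8/60000 = 0.001097 m³/s.
Cross-sectional area A = πD²/4 = π(0.039)²/4 = 0.001195 m²; mean velocity V = Q/A = 0.001097/0.001195 = 0.918 m/s.
Reynolds number Re = ρVD/μ = 885 · 0.918 · 0.039 / 0.0494 = 641.4.
Re < 2300 → laminar flow, so f = 64/Re = 64/641.4 = 0.09978 (the turbulent correlation is not needed).
Darcy-Weisbach: ΔP = f(L/D)(ρV²/2) = 0.09978·(6.35/0.039)·(885·0.918²/2) = 0.09978·162.8·372.9 = 6059 Pa.
Head loss h_f = ΔP/(ρg) = 6059/(885·9.81) = 0.698 m.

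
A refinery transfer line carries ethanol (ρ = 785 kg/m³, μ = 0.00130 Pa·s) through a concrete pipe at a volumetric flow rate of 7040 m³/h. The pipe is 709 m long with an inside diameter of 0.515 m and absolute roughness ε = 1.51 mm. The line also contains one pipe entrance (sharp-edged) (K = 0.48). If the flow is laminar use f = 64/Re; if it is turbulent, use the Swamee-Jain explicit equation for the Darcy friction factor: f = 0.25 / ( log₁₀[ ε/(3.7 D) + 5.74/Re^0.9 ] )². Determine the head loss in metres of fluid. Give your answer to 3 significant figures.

Q = 7040 m³/h = 7040/3600 = 1.956 m³/s.
Cross-sectional area A = πD²/4 = π(0.515)²/4 = 0.2083 m²; mean velocity V = Q/A = 1.956/0.2083 = 9.388 m/s.
Reynolds number Re = ρVD/μ = 785 · 9.388 · 0.515 / 0.0013 = 2.919e+06.
Re > 4000 → turbulent. Relative roughness ε/D = 0.00151/0.515 = 0.00293. Swamee-Jain: f = 0.25/(log₁₀[0.00293/3.7 + 5.74/2.919e+06^0.9])² = 0.25/(log₁₀[0.000792 + 8.71e-06])² = 0.25/(-3.096)² = 0.02608.
Total minor-loss coefficient ΣK = 1·0.48 = 0.48.
ΔP = [f·L/D + ΣK]·(ρV²/2) = [0.02608·709/0.515 + 0.48]·(785·9.388²/2) = [35.9 + 0.48]·3.459e+04 = 1.258e+06 Pa.
Head loss h_f = ΔP/(ρg) = 1.258e+06/(785·9.81) = 163 m.

h_f ≈ 163 m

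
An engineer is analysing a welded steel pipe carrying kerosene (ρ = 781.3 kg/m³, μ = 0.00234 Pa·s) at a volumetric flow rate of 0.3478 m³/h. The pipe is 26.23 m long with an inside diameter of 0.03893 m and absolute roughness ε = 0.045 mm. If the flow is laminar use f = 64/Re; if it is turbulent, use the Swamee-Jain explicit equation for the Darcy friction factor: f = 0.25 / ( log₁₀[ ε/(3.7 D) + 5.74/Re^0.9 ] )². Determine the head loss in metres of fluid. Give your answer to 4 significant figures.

Q = 0.3478 m³/h = 0.3478/3600 = 9.661e-05 m³/s.
Cross-sectional area A = πD²/4 = π(0.03893)²/4 = 0.00119 m²; mean velocity V = Q/A = 9.661e-05/0.00119 = 0.08116 m/s.
Reynolds number Re = ρVD/μ = 781.3 · 0.08116 · 0.03893 / 0.00234 = 1055.
Re < 2300 → laminar flow, so f = 64/Re = 64/1055 = 0.06066 (the turbulent correlation is not needed).
Darcy-Weisbach: ΔP = f(L/D)(ρV²/2) = 0.06066·(26.23/0.03893)·(781.3·0.08116²/2) = 0.06066·673.8·2.574 = 105.2 Pa.
Head loss h_f = ΔP/(ρg) = 105.2/(781.3·9.81) = 0.01372 m.

h_f ≈ 0.01372 m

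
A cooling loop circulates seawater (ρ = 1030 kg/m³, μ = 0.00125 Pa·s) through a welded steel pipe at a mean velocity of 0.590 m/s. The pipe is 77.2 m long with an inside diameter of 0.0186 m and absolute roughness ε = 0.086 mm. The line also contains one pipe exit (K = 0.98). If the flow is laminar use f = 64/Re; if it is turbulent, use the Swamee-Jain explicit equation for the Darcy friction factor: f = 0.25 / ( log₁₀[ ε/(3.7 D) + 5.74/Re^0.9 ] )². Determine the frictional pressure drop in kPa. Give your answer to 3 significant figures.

Reynolds number Re = ρVD/μ = 1030 · 0.59 · 0.0186 / 0.00125 = 9043.
Re > 4000 → turbulent. Relative roughness ε/D = 8.6e-05/0.0186 = 0.00462. Swamee-Jain: f = 0.25/(log₁₀[0.00462/3.7 + 5.74/9043^0.9])² = 0.25/(log₁₀[0.00125 + 0.00158])² = 0.25/(-2.548)² = 0.03849.
Total minor-loss coefficient ΣK = 1·0.98 = 0.98.
ΔP = [f·L/D + ΣK]·(ρV²/2) = [0.03849·77.2/0.0186 + 0.98]·(1030·0.59²/2) = [159.8 + 0.98]·179.3 = 2.882e+04 Pa.
ΔP = 2.882e+04 Pa = 28.8 kPa.

ΔP ≈ 28.8 kPa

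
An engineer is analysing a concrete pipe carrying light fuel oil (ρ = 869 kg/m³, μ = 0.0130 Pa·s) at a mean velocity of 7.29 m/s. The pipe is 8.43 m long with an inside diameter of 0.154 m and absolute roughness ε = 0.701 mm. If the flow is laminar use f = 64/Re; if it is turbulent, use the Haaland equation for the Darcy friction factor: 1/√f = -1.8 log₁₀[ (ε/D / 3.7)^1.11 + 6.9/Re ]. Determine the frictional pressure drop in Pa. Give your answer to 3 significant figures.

Reynolds number Re = ρVD/μ = 869 · 7.29 · 0.154 / 0.013 = 7.505e+04.
Re > 4000 → turbulent. Relative roughness ε/D = 0.000701/0.154 = 0.00455. Haaland: 1/√f = -1.8 log₁₀[(0.00455/3.7)^1.11 + 6.9/7.505e+04] = -1.8 log₁₀[0.000589 + 9.19e-05] = 5.701, so f = 0.03077.
Darcy-Weisbach: ΔP = f(L/D)(ρV²/2) = 0.03077·(8.43/0.154)·(869·7.29²/2) = 0.03077·54.74·2.309e+04 = 3.889e+04 Pa.

ΔP ≈ 38900 Pa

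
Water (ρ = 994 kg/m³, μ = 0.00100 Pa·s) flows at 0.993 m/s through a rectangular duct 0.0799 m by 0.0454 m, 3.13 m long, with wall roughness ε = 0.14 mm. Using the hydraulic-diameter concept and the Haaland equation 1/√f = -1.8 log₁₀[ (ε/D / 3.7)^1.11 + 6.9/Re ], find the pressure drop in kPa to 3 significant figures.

Hydraulic diameter D_h = 4A/P = 4·(0.0799·0.0454)/(2·(0.0799+0.0454)) = 0.01451/0.2506 = 0.0579 m.
Re = ρVD_h/μ = 994·0.993·0.0579/0.001 = 5.715e+04.
ε/D_h = 0.00014/0.0579 = 0.00242; Haaland gives 1/√f = -1.8 log₁₀[0.000292+0.000121] = 6.092, so f = 0.02694.
ΔP = f(L/D_h)(ρV²/2) = 0.02694·3.13/0.0579·490.1 = 713.7 Pa.
ΔP = 0.714 kPa.

ΔP ≈ 0.714 kPa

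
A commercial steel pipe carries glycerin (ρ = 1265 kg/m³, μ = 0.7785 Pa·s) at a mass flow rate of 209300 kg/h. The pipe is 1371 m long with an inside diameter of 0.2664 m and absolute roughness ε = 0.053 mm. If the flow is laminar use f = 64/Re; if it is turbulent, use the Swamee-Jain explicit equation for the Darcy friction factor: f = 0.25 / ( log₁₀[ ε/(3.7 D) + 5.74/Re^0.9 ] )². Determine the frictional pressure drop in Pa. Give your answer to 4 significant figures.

ΔP ≈ 396800 Pa

ṁ = 209300 kg/h = 209300/3600 = 58.14 kg/s.
A = πD²/4 = π(0.2664)²/4 = 0.05574 m²; mean velocity V = ṁ/(ρA) = 58.14/(1265 · 0.05574) = 0.8246 m/s.
Reynolds number Re = ρVD/μ = 1265 · 0.8246 · 0.2664 / 0.778 = 356.9.
Re < 2300 → laminar flow, so f = 64/Re = 64/356.9 = 0.1793 (the turbulent correlation is not needed).
Darcy-Weisbach: ΔP = f(L/D)(ρV²/2) = 0.1793·(1371/0.2664)·(1265·0.8246²/2) = 0.1793·5146·430 = 3.968e+05 Pa.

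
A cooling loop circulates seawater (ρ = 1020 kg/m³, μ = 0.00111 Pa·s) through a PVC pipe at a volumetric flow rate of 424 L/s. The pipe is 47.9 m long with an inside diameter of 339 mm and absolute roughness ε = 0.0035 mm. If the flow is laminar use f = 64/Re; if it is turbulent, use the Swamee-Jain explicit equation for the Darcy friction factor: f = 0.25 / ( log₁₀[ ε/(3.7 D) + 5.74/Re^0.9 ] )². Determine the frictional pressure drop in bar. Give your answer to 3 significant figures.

ΔP ≈ 0.178 bar

Q = 424 L/s = 424/1000 = 0.424 m³/s.
Cross-sectional area A = πD²/4 = π(0.339)²/4 = 0.09026 m²; mean velocity V = Q/A = 0.424/0.09026 = 4.698 m/s.
Reynolds number Re = ρVD/μ = 1020 · 4.698 · 0.339 / 0.00111 = 1.463e+06.
Re > 4000 → turbulent. Relative roughness ε/D = 3.5e-06/0.339 = 1.03e-05. Swamee-Jain: f = 0.25/(log₁₀[1.03e-05/3.7 + 5.74/1.463e+06^0.9])² = 0.25/(log₁₀[2.79e-06 + 1.62e-05])² = 0.25/(-4.721)² = 0.01122.
Darcy-Weisbach: ΔP = f(L/D)(ρV²/2) = 0.01122·(47.9/0.339)·(1020·4.698²/2) = 0.01122·141.3·1.125e+04 = 1.784e+04 Pa.
ΔP = 1.784e+04 Pa = 0.178 bar.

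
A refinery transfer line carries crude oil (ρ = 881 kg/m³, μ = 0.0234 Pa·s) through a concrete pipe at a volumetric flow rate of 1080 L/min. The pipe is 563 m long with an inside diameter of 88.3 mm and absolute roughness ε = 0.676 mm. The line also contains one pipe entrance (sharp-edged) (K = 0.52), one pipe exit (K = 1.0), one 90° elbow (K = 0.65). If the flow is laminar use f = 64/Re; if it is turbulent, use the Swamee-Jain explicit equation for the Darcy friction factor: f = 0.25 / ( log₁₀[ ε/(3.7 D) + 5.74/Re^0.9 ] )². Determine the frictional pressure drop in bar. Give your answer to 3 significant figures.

ΔP ≈ 10.2 bar

Q = 1080 L/min = 1080/60000 = 0.018 m³/s.
Cross-sectional area A = πD²/4 = π(0.0883)²/4 = 0.006124 m²; mean velocity V = Q/A = 0.018/0.006124 = 2.939 m/s.
Reynolds number Re = ρVD/μ = 881 · 2.939 · 0.0883 / 0.0234 = 9772.
Re > 4000 → turbulent. Relative roughness ε/D = 0.000676/0.0883 = 0.00766. Swamee-Jain: f = 0.25/(log₁₀[0.00766/3.7 + 5.74/9772^0.9])² = 0.25/(log₁₀[0.00207 + 0.00147])² = 0.25/(-2.451)² = 0.04162.
Total minor-loss coefficient ΣK = 1·0.52 + 1·1 + 1·0.65 = 2.17.
ΔP = [f·L/D + ΣK]·(ρV²/2) = [0.04162·563/0.0883 + 2.17]·(881·2.939²/2) = [265.4 + 2.17]·3806 = 1.018e+06 Pa.
ΔP = 1.018e+06 Pa = 10.2 bar.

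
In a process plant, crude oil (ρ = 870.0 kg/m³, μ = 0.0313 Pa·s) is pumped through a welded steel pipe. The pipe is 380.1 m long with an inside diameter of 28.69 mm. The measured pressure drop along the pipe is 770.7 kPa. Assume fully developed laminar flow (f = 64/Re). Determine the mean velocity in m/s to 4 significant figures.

V ≈ 1.666 m/s

For laminar flow, f = 64/Re with Re = ρVD/μ, so Darcy-Weisbach reduces to ΔP = 32μLV/D². Solving for V: V = ΔP·D²/(32μL) = 7.707e+05·(0.02869)²/(32·0.0313·380.1) = 1.666 m/s.
Check: Re = ρVD/μ = 870·1.666·0.02869/0.0313 = 1329 < 2300, so the laminar assumption holds.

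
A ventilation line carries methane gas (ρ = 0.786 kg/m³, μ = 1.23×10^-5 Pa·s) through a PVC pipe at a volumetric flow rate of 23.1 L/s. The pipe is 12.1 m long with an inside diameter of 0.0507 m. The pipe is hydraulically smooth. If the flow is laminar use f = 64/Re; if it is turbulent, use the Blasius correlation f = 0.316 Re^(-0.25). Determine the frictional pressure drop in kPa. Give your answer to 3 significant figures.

Q = 23.1 L/s = 23.1/1000 = 0.0231 m³/s.
Cross-sectional area A = πD²/4 = π(0.0507)²/4 = 0.002019 m²; mean velocity V = Q/A = 0.0231/0.002019 = 11.44 m/s.
Reynolds number Re = ρVD/μ = 0.786 · 11.44 · 0.0507 / 1.23e-05 = 3.707e+04.
Re > 4000 → turbulent. Smooth-pipe (Blasius): f = 0.316 Re^(-0.25) = 0.316/(3.707e+04)^0.25 = 0.02277.
Darcy-Weisbach: ΔP = f(L/D)(ρV²/2) = 0.02277·(12.1/0.0507)·(0.786·11.44²/2) = 0.02277·238.7·51.45 = 279.6 Pa.
ΔP = 279.6 Pa = 0.280 kPa.

ΔP ≈ 0.280 kPa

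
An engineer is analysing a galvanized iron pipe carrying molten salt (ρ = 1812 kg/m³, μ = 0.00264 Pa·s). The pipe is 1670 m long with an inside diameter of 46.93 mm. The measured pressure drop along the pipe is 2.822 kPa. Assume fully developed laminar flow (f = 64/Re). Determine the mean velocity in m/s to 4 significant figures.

For laminar flow, f = 64/Re with Re = ρVD/μ, so Darcy-Weisbach reduces to ΔP = 32μLV/D². Solving for V: V = ΔP·D²/(32μL) = 2822·(0.04693)²/(32·0.00264·1670) = 0.04405 m/s.
Check: Re = ρVD/μ = 1812·0.04405·0.04693/0.00264 = 1419 < 2300, so the laminar assumption holds.

V ≈ 0.04405 m/s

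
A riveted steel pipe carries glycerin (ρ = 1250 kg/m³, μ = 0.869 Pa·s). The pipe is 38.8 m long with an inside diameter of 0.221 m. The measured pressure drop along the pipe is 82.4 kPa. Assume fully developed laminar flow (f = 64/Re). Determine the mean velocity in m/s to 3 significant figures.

For laminar flow, f = 64/Re with Re = ρVD/μ, so Darcy-Weisbach reduces to ΔP = 32μLV/D². Solving for V: V = ΔP·D²/(32μL) = 8.24e+04·(0.221)²/(32·0.869·38.8) = 3.73 m/s.
Check: Re = ρVD/μ = 1250·3.73·0.221/0.869 = 1186 < 2300, so the laminar assumption holds.

V ≈ 3.73 m/s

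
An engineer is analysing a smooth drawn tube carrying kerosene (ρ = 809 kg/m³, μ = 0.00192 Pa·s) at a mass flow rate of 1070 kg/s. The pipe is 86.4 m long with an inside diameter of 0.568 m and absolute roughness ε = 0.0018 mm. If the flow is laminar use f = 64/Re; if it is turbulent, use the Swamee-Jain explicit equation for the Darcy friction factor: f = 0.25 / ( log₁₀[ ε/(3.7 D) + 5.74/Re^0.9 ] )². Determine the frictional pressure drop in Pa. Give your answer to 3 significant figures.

ΔP ≈ 18900 Pa

A = πD²/4 = π(0.568)²/4 = 0.2534 m²; mean velocity V = ṁ/(ρA) = 1070/(809 · 0.2534) = 5.22 m/s.
Reynolds number Re = ρVD/μ = 809 · 5.22 · 0.568 / 0.00192 = 1.249e+06.
Re > 4000 → turbulent. Relative roughness ε/D = 1.8e-06/0.568 = 3.17e-06. Swamee-Jain: f = 0.25/(log₁₀[3.17e-06/3.7 + 5.74/1.249e+06^0.9])² = 0.25/(log₁₀[8.56e-07 + 1.87e-05])² = 0.25/(-4.709)² = 0.01128.
Darcy-Weisbach: ΔP = f(L/D)(ρV²/2) = 0.01128·(86.4/0.568)·(809·5.22²/2) = 0.01128·152.1·1.102e+04 = 1.89e+04 Pa.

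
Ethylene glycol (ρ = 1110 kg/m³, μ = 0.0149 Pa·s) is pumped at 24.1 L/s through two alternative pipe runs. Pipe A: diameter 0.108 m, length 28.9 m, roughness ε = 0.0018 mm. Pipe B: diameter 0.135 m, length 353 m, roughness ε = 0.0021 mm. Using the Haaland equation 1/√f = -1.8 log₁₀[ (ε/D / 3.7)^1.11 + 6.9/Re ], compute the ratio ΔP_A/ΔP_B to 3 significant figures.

ΔP_A/ΔP_B ≈ 0.236

Pipe A: V = Q/A = 0.0241/0.009161 = 2.631 m/s; Re = 2.117e+04; ε/D = 1.67e-05; Haaland → f = 0.02541; ΔP_A = f(L/D)(ρV²/2) = 2.612e+04 Pa.
Pipe B: V = Q/A = 0.0241/0.01431 = 1.684 m/s; Re = 1.693e+04; ε/D = 1.56e-05; Haaland → f = 0.02688; ΔP_B = f(L/D)(ρV²/2) = 1.106e+05 Pa.
ΔP_A/ΔP_B = 2.612e+04/1.106e+05 = 0.236.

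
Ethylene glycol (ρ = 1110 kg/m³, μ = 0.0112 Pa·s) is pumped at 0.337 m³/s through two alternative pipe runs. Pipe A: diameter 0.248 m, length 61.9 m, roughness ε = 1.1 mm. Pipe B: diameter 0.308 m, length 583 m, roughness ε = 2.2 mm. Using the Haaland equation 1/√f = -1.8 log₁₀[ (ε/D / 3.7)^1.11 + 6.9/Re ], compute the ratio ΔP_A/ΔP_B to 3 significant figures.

Pipe A: V = Q/A = 0.337/0.04831 = 6.976 m/s; Re = 1.715e+05; ε/D = 0.00444; Haaland → f = 0.0299; ΔP_A = f(L/D)(ρV²/2) = 2.016e+05 Pa.
Pipe B: V = Q/A = 0.337/0.07451 = 4.523 m/s; Re = 1.381e+05; ε/D = 0.00714; Haaland → f = 0.0345; ΔP_B = f(L/D)(ρV²/2) = 7.414e+05 Pa.
ΔP_A/ΔP_B = 2.016e+05/7.414e+05 = 0.272.

ΔP_A/ΔP_B ≈ 0.272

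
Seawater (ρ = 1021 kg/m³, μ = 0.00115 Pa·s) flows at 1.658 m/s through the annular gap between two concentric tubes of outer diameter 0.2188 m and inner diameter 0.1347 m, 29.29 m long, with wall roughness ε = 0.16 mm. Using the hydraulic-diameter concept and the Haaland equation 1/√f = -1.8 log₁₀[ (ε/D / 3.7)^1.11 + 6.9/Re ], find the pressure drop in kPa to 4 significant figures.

Hydraulic diameter D_h = 4A/P = D_o - D_i = 0.2188 - 0.1347 = 0.0841 m.
Re = ρVD_h/μ = 1021·1.658·0.0841/0.00115 = 1.238e+05.
ε/D_h = 0.00016/0.0841 = 0.0019; Haaland gives 1/√f = -1.8 log₁₀[0.000224+5.57e-05] = 6.397, so f = 0.02444.
ΔP = f(L/D_h)(ρV²/2) = 0.02444·29.29/0.0841·1403 = 1.194e+04 Pa.
ΔP = 11.94 kPa.

ΔP ≈ 11.94 kPa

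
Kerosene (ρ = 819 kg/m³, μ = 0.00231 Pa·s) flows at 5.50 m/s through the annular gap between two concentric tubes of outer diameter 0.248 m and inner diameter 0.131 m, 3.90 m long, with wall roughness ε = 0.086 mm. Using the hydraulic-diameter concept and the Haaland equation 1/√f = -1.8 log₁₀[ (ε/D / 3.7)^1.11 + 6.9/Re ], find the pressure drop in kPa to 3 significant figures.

ΔP ≈ 8.10 kPa

Hydraulic diameter D_h = 4A/P = D_o - D_i = 0.248 - 0.131 = 0.117 m.
Re = ρVD_h/μ = 819·5.5·0.117/0.00231 = 2.281e+05.
ε/D_h = 8.6e-05/0.117 = 0.000735; Haaland gives 1/√f = -1.8 log₁₀[7.78e-05+3.02e-05] = 7.14, so f = 0.01962.
ΔP = f(L/D_h)(ρV²/2) = 0.01962·3.9/0.117·1.239e+04 = 8100 Pa.
ΔP = 8.10 kPa.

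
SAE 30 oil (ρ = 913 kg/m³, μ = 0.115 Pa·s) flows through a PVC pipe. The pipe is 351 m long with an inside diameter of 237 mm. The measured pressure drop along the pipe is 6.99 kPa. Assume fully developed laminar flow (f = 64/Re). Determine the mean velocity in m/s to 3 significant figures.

For laminar flow, f = 64/Re with Re = ρVD/μ, so Darcy-Weisbach reduces to ΔP = 32μLV/D². Solving for V: V = ΔP·D²/(32μL) = 6990·(0.237)²/(32·0.115·351) = 0.304 m/s.
Check: Re = ρVD/μ = 913·0.304·0.237/0.115 = 571.9 < 2300, so the laminar assumption holds.

V ≈ 0.304 m/s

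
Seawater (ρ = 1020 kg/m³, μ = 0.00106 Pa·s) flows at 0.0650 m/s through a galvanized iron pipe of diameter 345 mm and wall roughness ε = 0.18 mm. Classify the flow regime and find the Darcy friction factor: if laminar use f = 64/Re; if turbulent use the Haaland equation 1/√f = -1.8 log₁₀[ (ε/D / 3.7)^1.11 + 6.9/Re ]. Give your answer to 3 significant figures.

f ≈ 0.0263

Re = ρVD/μ = 1020·0.065·0.345/0.00106 = 2.158e+04.
Re > 4000 → turbulent. ε/D = 0.00018/0.345 = 0.000522; Haaland: 1/√f = -1.8 log₁₀[5.32e-05 + 0.00032] = 6.171, so f = 0.02626.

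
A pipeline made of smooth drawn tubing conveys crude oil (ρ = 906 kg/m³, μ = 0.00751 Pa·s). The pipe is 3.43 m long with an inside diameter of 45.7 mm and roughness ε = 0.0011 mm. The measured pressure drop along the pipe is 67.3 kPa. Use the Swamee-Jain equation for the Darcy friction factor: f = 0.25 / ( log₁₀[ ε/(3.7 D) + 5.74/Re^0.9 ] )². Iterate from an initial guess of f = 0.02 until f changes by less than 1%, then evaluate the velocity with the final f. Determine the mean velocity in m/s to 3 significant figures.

V ≈ 9.83 m/s

Rearranging Darcy-Weisbach: V = √(2·ΔP·D/(f·L·ρ)). With ε/D = 1.1e-06/0.0457 = 2.41e-05, iterate starting from f = 0.02:
  f = 0.02 → V = √(2·6.73e+04·0.0457/(0.02·3.43·906)) = 9.948 m/s; Re = ρVD/μ = 5.485e+04; f → 0.02044
  f = 0.02044 → V = 9.841 m/s; Re = 5.426e+04; f → 0.02049
Converged (Δf/f < 1%). With the final f = 0.02049: V = √(2·6.73e+04·0.0457/(0.02049·3.43·906)) = 9.829 m/s.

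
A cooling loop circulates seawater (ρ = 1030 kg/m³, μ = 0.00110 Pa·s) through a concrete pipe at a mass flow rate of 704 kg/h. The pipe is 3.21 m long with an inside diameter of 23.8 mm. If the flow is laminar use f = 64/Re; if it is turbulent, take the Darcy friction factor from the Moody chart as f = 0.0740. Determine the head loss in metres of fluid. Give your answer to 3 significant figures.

h_f ≈ 0.0926 m

ṁ = 704 kg/h = 704/3600 = 0.1956 kg/s.
A = πD²/4 = π(0.0238)²/4 = 0.0004449 m²; mean velocity V = ṁ/(ρA) = 0.1956/(1030 · 0.0004449) = 0.4268 m/s.
Reynolds number Re = ρVD/μ = 1030 · 0.4268 · 0.0238 / 0.0011 = 9511.
Re > 4000 → turbulent; use the Moody-chart value f = 0.0740.
Darcy-Weisbach: ΔP = f(L/D)(ρV²/2) = 0.074·(3.21/0.0238)·(1030·0.4268²/2) = 0.074·134.9·93.8 = 936.1 Pa.
Head loss h_f = ΔP/(ρg) = 936.1/(1030·9.81) = 0.0926 m.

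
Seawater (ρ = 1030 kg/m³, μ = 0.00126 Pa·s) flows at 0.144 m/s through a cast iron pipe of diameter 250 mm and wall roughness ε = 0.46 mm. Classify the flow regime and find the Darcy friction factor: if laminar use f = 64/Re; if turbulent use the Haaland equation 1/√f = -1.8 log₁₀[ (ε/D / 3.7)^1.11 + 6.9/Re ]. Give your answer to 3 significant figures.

Re = ρVD/μ = 1030·0.144·0.25/0.00126 = 2.943e+04.
Re > 4000 → turbulent. ε/D = 0.00046/0.25 = 0.00184; Haaland: 1/√f = -1.8 log₁₀[0.000215 + 0.000234] = 6.024, so f = 0.02755.

f ≈ 0.0276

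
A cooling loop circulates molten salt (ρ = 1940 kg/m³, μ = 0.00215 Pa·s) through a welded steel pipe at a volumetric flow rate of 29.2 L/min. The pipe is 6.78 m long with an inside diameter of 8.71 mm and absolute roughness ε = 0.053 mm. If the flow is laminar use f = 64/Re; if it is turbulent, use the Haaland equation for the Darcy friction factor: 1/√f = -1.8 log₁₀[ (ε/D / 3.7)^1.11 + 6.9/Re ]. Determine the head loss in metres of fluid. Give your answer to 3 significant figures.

Q = 29.2 L/min = 29.2/60000 = 0.0004867 m³/s.
Cross-sectional area A = πD²/4 = π(0.00871)²/4 = 5.958e-05 m²; mean velocity V = Q/A = 0.0004867/5.958e-05 = 8.168 m/s.
Reynolds number Re = ρVD/μ = 1940 · 8.168 · 0.00871 / 0.00215 = 6.419e+04.
Re > 4000 → turbulent. Relative roughness ε/D = 5.3e-05/0.00871 = 0.00608. Haaland: 1/√f = -1.8 log₁₀[(0.00608/3.7)^1.11 + 6.9/6.419e+04] = -1.8 log₁₀[0.000812 + 0.000107] = 5.465, so f = 0.03348.
Darcy-Weisbach: ΔP = f(L/D)(ρV²/2) = 0.03348·(6.78/0.00871)·(1940·8.168²/2) = 0.03348·778.4·6.471e+04 = 1.686e+06 Pa.
Head loss h_f = ΔP/(ρg) = 1.686e+06/(1940·9.81) = 88.6 m.

h_f ≈ 88.6 m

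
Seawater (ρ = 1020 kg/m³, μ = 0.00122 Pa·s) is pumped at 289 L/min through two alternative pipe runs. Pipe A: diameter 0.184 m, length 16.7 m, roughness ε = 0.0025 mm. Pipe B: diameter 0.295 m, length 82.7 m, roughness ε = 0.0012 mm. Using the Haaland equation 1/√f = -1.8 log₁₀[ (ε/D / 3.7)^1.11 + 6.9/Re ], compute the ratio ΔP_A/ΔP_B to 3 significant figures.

ΔP_A/ΔP_B ≈ 1.90

Pipe A: V = Q/A = 0.004817/0.02659 = 0.1811 m/s; Re = 2.787e+04; ε/D = 1.36e-05; Haaland → f = 0.02375; ΔP_A = f(L/D)(ρV²/2) = 36.08 Pa.
Pipe B: V = Q/A = 0.004817/0.06835 = 0.07047 m/s; Re = 1.738e+04; ε/D = 4.07e-06; Haaland → f = 0.02668; ΔP_B = f(L/D)(ρV²/2) = 18.95 Pa.
ΔP_A/ΔP_B = 36.08/18.95 = 1.90.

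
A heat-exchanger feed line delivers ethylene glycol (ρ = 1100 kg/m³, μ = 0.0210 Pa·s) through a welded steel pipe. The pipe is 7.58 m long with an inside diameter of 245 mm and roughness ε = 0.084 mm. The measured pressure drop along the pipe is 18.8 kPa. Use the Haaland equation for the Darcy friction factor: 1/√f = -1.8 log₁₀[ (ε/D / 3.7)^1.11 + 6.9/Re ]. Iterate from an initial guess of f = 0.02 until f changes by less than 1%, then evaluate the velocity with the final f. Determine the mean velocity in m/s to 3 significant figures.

V ≈ 7.53 m/s

Rearranging Darcy-Weisbach: V = √(2·ΔP·D/(f·L·ρ)). With ε/D = 8.4e-05/0.245 = 0.000343, iterate starting from f = 0.02:
  f = 0.02 → V = √(2·1.88e+04·0.245/(0.02·7.58·1100)) = 7.432 m/s; Re = ρVD/μ = 9.538e+04; f → 0.01952
  f = 0.01952 → V = 7.522 m/s; Re = 9.654e+04; f → 0.01949
Converged (Δf/f < 1%). With the final f = 0.01949: V = √(2·1.88e+04·0.245/(0.01949·7.58·1100)) = 7.529 m/s.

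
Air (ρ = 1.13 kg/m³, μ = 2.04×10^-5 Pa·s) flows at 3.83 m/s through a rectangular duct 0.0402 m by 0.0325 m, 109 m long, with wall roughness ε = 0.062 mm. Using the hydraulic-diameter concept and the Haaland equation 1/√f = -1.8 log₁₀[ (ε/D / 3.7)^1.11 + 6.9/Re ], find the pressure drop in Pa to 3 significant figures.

ΔP ≈ 888 Pa

Hydraulic diameter D_h = 4A/P = 4·(0.0402·0.0325)/(2·(0.0402+0.0325)) = 0.005226/0.1454 = 0.03594 m.
Re = ρVD_h/μ = 1.13·3.83·0.03594/2.04e-05 = 7625.
ε/D_h = 6.2e-05/0.03594 = 0.00172; Haaland gives 1/√f = -1.8 log₁₀[0.000201+0.000905] = 5.322, so f = 0.03531.
ΔP = f(L/D_h)(ρV²/2) = 0.03531·109/0.03594·8.288 = 887.5 Pa.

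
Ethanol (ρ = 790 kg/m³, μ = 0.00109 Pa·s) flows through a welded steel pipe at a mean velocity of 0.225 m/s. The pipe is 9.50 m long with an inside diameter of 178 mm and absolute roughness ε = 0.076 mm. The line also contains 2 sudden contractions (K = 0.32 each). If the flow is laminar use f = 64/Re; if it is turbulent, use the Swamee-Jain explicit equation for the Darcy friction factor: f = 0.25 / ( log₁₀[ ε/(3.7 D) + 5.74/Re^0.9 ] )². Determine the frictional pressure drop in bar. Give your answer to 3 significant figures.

Reynolds number Re = ρVD/μ = 790 · 0.225 · 0.178 / 0.00109 = 2.903e+04.
Re > 4000 → turbulent. Relative roughness ε/D = 7.6e-05/0.178 = 0.000427. Swamee-Jain: f = 0.25/(log₁₀[0.000427/3.7 + 5.74/2.903e+04^0.9])² = 0.25/(log₁₀[0.000115 + 0.000553])² = 0.25/(-3.175)² = 0.0248.
Total minor-loss coefficient ΣK = 2·0.32 = 0.64.
ΔP = [f·L/D + ΣK]·(ρV²/2) = [0.0248·9.5/0.178 + 0.64]·(790·0.225²/2) = [1.323 + 0.64]·20 = 39.26 Pa.
ΔP = 39.26 Pa = 3.93×10^-4 bar.

ΔP ≈ 3.93×10^-4 bar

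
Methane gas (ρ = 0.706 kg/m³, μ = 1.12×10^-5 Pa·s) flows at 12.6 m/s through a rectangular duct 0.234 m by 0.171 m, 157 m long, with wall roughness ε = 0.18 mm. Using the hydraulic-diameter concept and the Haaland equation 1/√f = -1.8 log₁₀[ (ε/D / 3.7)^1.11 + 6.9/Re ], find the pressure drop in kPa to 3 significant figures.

ΔP ≈ 0.929 kPa

Hydraulic diameter D_h = 4A/P = 4·(0.234·0.171)/(2·(0.234+0.171)) = 0.1601/0.81 = 0.1976 m.
Re = ρVD_h/μ = 0.706·12.6·0.1976/1.12e-05 = 1.569e+05.
ε/D_h = 0.00018/0.1976 = 0.000911; Haaland gives 1/√f = -1.8 log₁₀[9.87e-05+4.4e-05] = 6.922, so f = 0.02087.
ΔP = f(L/D_h)(ρV²/2) = 0.02087·157/0.1976·56.04 = 929.3 Pa.
ΔP = 0.929 kPa.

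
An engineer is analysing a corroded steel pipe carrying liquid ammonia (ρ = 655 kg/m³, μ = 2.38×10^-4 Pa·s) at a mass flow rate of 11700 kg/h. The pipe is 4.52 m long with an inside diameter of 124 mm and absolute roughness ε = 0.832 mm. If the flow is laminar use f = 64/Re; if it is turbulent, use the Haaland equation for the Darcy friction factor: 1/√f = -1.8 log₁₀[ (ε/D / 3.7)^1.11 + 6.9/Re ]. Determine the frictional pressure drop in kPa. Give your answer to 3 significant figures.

ṁ = 11700 kg/h = 11700/3600 = 3.25 kg/s.
A = πD²/4 = π(0.124)²/4 = 0.01208 m²; mean velocity V = ṁ/(ρA) = 3.25/(655 · 0.01208) = 0.4109 m/s.
Reynolds number Re = ρVD/μ = 655 · 0.4109 · 0.124 / 0.000238 = 1.402e+05.
Re > 4000 → turbulent. Relative roughness ε/D = 0.000832/0.124 = 0.00671. Haaland: 1/√f = -1.8 log₁₀[(0.00671/3.7)^1.11 + 6.9/1.402e+05] = -1.8 log₁₀[0.000906 + 4.92e-05] = 5.436, so f = 0.03384.
Darcy-Weisbach: ΔP = f(L/D)(ρV²/2) = 0.03384·(4.52/0.124)·(655·0.4109²/2) = 0.03384·36.45·55.29 = 68.2 Pa.
ΔP = 68.2 Pa = 0.0682 kPa.

ΔP ≈ 0.0682 kPa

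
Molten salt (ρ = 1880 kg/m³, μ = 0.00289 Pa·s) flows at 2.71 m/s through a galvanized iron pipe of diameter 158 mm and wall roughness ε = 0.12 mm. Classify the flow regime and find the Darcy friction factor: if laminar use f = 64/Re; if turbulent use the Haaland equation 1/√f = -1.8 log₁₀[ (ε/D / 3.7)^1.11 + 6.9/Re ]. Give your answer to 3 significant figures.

Re = ρVD/μ = 1880·2.71·0.158/0.00289 = 2.785e+05.
Re > 4000 → turbulent. ε/D = 0.00012/0.158 = 0.000759; Haaland: 1/√f = -1.8 log₁₀[8.07e-05 + 2.48e-05] = 7.159, so f = 0.01951.

f ≈ 0.0195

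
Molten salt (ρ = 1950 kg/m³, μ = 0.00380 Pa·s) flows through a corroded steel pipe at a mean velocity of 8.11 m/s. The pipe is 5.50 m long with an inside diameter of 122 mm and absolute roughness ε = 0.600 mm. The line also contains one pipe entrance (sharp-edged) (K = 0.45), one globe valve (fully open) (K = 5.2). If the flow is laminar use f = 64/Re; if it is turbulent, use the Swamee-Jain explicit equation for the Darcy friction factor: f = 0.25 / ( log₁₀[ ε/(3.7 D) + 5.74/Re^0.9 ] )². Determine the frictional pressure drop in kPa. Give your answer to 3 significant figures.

ΔP ≈ 451 kPa

Reynolds number Re = ρVD/μ = 1950 · 8.11 · 0.122 / 0.0038 = 5.077e+05.
Re > 4000 → turbulent. Relative roughness ε/D = 0.0006/0.122 = 0.00492. Swamee-Jain: f = 0.25/(log₁₀[0.00492/3.7 + 5.74/5.077e+05^0.9])² = 0.25/(log₁₀[0.00133 + 4.21e-05])² = 0.25/(-2.863)² = 0.0305.
Total minor-loss coefficient ΣK = 1·0.45 + 1·5.2 = 5.65.
ΔP = [f·L/D + ΣK]·(ρV²/2) = [0.0305·5.5/0.122 + 5.65]·(1950·8.11²/2) = [1.375 + 5.65]·6.413e+04 = 4.505e+05 Pa.
ΔP = 4.505e+05 Pa = 451 kPa.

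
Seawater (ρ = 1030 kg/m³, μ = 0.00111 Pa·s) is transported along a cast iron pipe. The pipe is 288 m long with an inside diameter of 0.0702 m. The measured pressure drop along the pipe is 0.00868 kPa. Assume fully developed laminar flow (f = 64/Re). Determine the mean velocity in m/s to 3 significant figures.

V ≈ 0.00418 m/s

For laminar flow, f = 64/Re with Re = ρVD/μ, so Darcy-Weisbach reduces to ΔP = 32μLV/D². Solving for V: V = ΔP·D²/(32μL) = 8.68·(0.0702)²/(32·0.00111·288) = 0.004181 m/s.
Check: Re = ρVD/μ = 1030·0.004181·0.0702/0.00111 = 272.4 < 2300, so the laminar assumption holds.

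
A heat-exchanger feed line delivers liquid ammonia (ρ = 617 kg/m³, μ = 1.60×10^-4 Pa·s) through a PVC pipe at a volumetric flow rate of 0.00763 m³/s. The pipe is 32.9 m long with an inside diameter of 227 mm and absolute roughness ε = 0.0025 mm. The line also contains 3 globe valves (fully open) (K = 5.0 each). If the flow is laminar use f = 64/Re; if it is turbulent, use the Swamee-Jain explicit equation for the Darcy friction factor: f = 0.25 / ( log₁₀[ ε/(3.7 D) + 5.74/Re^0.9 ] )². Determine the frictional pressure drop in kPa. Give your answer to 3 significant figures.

Cross-sectional area A = πD²/4 = π(0.227)²/4 = 0.04047 m²; mean velocity V = Q/A = 0.00763/0.04047 = 0.1885 m/s.
Reynolds number Re = ρVD/μ = 617 · 0.1885 · 0.227 / 0.00016 = 1.65e+05.
Re > 4000 → turbulent. Relative roughness ε/D = 2.5e-06/0.227 = 1.1e-05. Swamee-Jain: f = 0.25/(log₁₀[1.1e-05/3.7 + 5.74/1.65e+05^0.9])² = 0.25/(log₁₀[2.98e-06 + 0.000116])² = 0.25/(-3.926)² = 0.01622.
Total minor-loss coefficient ΣK = 3·5 = 15.
ΔP = [f·L/D + ΣK]·(ρV²/2) = [0.01622·32.9/0.227 + 15]·(617·0.1885²/2) = [2.351 + 15]·10.97 = 190.3 Pa.
ΔP = 190.3 Pa = 0.190 kPa.

ΔP ≈ 0.190 kPa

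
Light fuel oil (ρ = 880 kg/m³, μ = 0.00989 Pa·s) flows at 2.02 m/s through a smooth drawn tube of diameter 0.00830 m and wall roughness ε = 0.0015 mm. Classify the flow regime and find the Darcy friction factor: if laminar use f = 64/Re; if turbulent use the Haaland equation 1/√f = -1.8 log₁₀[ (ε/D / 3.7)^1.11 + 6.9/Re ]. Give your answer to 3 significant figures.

f ≈ 0.0429

Re = ρVD/μ = 880·2.02·0.0083/0.00989 = 1492.
Re < 2300 → laminar, so f = 64/Re = 0.0429 (roughness is irrelevant in laminar flow).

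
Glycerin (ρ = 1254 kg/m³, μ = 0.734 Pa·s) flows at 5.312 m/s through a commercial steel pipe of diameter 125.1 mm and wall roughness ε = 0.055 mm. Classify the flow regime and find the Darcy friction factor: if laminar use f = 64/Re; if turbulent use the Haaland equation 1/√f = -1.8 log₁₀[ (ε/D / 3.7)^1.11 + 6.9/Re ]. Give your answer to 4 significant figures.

Re = ρVD/μ = 1254·5.312·0.1251/0.734 = 1135.
Re < 2300 → laminar, so f = 64/Re = 0.05637 (roughness is irrelevant in laminar flow).

f ≈ 0.05637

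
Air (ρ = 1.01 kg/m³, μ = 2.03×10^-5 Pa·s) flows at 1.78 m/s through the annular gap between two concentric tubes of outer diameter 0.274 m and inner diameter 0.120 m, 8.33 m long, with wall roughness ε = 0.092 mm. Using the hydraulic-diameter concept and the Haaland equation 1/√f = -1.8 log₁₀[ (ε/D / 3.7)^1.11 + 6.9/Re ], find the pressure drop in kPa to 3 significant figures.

ΔP ≈ 0.00254 kPa

Hydraulic diameter D_h = 4A/P = D_o - D_i = 0.274 - 0.12 = 0.154 m.
Re = ρVD_h/μ = 1.01·1.78·0.154/2.03e-05 = 1.364e+04.
ε/D_h = 9.2e-05/0.154 = 0.000597; Haaland gives 1/√f = -1.8 log₁₀[6.18e-05+0.000506] = 5.843, so f = 0.02929.
ΔP = f(L/D_h)(ρV²/2) = 0.02929·8.33/0.154·1.6 = 2.535 Pa.
ΔP = 0.00254 kPa.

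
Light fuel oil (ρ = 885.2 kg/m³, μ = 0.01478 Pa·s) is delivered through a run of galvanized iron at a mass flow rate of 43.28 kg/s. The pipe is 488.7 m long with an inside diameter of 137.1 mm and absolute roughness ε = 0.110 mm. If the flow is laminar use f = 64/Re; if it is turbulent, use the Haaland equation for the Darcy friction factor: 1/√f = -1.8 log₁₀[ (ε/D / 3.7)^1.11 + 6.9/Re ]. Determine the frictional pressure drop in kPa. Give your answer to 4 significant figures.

ΔP ≈ 443.8 kPa

A = πD²/4 = π(0.1371)²/4 = 0.01476 m²; mean velocity V = ṁ/(ρA) = 43.28/(885.2 · 0.01476) = 3.312 m/s.
Reynolds number Re = ρVD/μ = 885.2 · 3.312 · 0.1371 / 0.0148 = 2.719e+04.
Re > 4000 → turbulent. Relative roughness ε/D = 0.00011/0.1371 = 0.000802. Haaland: 1/√f = -1.8 log₁₀[(0.000802/3.7)^1.11 + 6.9/2.719e+04] = -1.8 log₁₀[8.57e-05 + 0.000254] = 6.245, so f = 0.02564.
Darcy-Weisbach: ΔP = f(L/D)(ρV²/2) = 0.02564·(488.7/0.1371)·(885.2·3.312²/2) = 0.02564·3565·4855 = 4.438e+05 Pa.
ΔP = 4.438e+05 Pa = 443.8 kPa.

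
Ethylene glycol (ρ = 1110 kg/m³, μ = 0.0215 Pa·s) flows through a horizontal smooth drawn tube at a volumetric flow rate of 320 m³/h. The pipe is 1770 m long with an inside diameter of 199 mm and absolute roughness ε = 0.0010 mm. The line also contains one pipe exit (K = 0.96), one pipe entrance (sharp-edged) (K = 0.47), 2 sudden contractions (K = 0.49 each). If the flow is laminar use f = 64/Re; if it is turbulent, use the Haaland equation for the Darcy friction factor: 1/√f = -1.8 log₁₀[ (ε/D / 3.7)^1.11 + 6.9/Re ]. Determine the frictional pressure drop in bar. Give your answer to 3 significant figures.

Q = 320 m³/h = 320/3600 = 0.08889 m³/s.
Cross-sectional area A = πD²/4 = π(0.199)²/4 = 0.0311 m²; mean velocity V = Q/A = 0.08889/0.0311 = 2.858 m/s.
Reynolds number Re = ρVD/μ = 1110 · 2.858 · 0.199 / 0.0215 = 2.936e+04.
Re > 4000 → turbulent. Relative roughness ε/D = 1e-06/0.199 = 5.03e-06. Haaland: 1/√f = -1.8 log₁₀[(5.03e-06/3.7)^1.11 + 6.9/2.936e+04] = -1.8 log₁₀[3.07e-07 + 0.000235] = 6.531, so f = 0.02344.
Total minor-loss coefficient ΣK = 1·0.96 + 1·0.47 + 2·0.49 = 2.41.
ΔP = [f·L/D + ΣK]·(ρV²/2) = [0.02344·1770/0.199 + 2.41]·(1110·2.858²/2) = [208.5 + 2.41]·4533 = 9.562e+05 Pa.
ΔP = 9.562e+05 Pa = 9.56 bar.

ΔP ≈ 9.56 bar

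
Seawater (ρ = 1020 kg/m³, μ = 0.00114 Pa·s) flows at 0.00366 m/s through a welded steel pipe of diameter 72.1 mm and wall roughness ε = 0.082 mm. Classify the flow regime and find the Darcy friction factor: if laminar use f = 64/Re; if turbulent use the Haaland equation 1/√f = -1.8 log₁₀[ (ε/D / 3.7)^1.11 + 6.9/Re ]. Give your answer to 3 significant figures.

f ≈ 0.271

Re = ρVD/μ = 1020·0.00366·0.0721/0.00114 = 236.1.
Re < 2300 → laminar, so f = 64/Re = 0.2711 (roughness is irrelevant in laminar flow).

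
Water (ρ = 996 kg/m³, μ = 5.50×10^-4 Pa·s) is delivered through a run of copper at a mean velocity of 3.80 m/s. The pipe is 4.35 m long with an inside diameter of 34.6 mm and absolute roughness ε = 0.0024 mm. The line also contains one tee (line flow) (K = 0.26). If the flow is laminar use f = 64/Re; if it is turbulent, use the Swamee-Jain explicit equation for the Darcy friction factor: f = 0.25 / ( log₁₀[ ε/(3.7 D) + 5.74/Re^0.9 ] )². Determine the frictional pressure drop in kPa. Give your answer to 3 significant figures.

Reynolds number Re = ρVD/μ = 996 · 3.8 · 0.0346 / 0.00055 = 2.381e+05.
Re > 4000 → turbulent. Relative roughness ε/D = 2.4e-06/0.0346 = 6.94e-05. Swamee-Jain: f = 0.25/(log₁₀[6.94e-05/3.7 + 5.74/2.381e+05^0.9])² = 0.25/(log₁₀[1.87e-05 + 8.31e-05])² = 0.25/(-3.992)² = 0.01569.
Total minor-loss coefficient ΣK = 1·0.26 = 0.26.
ΔP = [f·L/D + ΣK]·(ρV²/2) = [0.01569·4.35/0.0346 + 0.26]·(996·3.8²/2) = [1.972 + 0.26]·7191 = 1.605e+04 Pa.
ΔP = 1.605e+04 Pa = 16.1 kPa.

ΔP ≈ 16.1 kPa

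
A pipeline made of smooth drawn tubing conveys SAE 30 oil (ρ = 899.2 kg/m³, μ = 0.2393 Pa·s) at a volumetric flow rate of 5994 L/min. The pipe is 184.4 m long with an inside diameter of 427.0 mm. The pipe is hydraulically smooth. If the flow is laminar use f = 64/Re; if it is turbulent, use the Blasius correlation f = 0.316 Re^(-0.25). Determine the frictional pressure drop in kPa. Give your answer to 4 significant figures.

ΔP ≈ 5.403 kPa

Q = 5994 L/min = 5994/60000 = 0.0999 m³/s.
Cross-sectional area A = πD²/4 = π(0.427)²/4 = 0.1432 m²; mean velocity V = Q/A = 0.0999/0.1432 = 0.6976 m/s.
Reynolds number Re = ρVD/μ = 899.2 · 0.6976 · 0.427 / 0.239 = 1119.
Re < 2300 → laminar flow, so f = 64/Re = 64/1119 = 0.05718 (the turbulent correlation is not needed).
Darcy-Weisbach: ΔP = f(L/D)(ρV²/2) = 0.05718·(184.4/0.427)·(899.2·0.6976²/2) = 0.05718·431.9·218.8 = 5403 Pa.
ΔP = 5403 Pa = 5.403 kPa.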